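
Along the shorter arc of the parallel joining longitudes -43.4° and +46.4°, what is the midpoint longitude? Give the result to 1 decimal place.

+1.5°

Signed shortest Δλ from -43.4° to +46.4° is +89.8°.
Midpoint longitude = -43.4° + (+89.8°)/2 = -43.4° + 44.9° = +1.5°.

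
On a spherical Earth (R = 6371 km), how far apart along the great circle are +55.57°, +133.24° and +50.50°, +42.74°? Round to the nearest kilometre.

Δλ = 42.74 − 133.24 = -90.50°.
Δφ = 50.50 − 55.57 = -5.07°.
a = sin²(Δφ/2) + cos φ₁ · cos φ₂ · sin²(Δλ/2) = 0.183344.
c = 2·atan2(√a, √(1−a)) = 0.88497 rad → d = 6371·c ≈ 5638.16 km.

5638 km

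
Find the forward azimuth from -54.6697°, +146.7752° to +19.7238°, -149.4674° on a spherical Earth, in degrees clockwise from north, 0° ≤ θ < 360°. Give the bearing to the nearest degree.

58°

Δλ = -149.4674 − 146.7752 = -296.2426°; wrapped into (−180°, 180°]: 63.7574°.
θ = atan2( sin Δλ · cos φ₂ , cos φ₁ · sin φ₂ − sin φ₁ · cos φ₂ · cos Δλ )
  = atan2(0.84431, 0.53474) = 57.652° → normalised to [0°, 360°): 57.652°.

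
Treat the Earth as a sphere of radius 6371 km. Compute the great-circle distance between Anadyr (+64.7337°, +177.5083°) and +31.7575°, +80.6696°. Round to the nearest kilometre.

7156 km

Δλ = 80.6696 − 177.5083 = -96.8387°.
Δφ = 31.7575 − 64.7337 = -32.9762°.
a = sin²(Δφ/2) + cos φ₁ · cos φ₂ · sin²(Δλ/2) = 0.283621.
c = 2·atan2(√a, √(1−a)) = 1.12325 rad → d = 6371·c ≈ 7156.20 km.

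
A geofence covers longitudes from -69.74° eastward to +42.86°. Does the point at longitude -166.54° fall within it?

No

Band width going east from -69.74° to +42.86°: ((42.86 − -69.74) mod 360) = 112.60°.
Offset of -166.54° east of the west edge: ((-166.54 − -69.74) mod 360) = 263.20°.
263.20° > 112.60° ⇒ outside.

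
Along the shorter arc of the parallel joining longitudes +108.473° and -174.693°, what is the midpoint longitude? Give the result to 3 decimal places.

+146.890°

Signed shortest Δλ from +108.473° to -174.693° is +76.834°.
Midpoint longitude = +108.473° + (+76.834°)/2 = +108.473° + 38.417° = +146.890°.
(The naïve average (+108.473 + -174.693)/2 = -33.11° is on the wrong side of the globe.)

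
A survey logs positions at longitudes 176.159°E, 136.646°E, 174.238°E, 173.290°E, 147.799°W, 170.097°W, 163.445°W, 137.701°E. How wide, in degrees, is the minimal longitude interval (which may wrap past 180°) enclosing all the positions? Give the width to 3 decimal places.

75.555°

Sort the longitudes: -170.097°, -163.445°, -147.799°, +136.646°, +137.701°, +173.290°, +174.238°, +176.159°.
Eastward gaps between consecutive values (wrapping around): 6.652°, 15.646°, 284.445°, 1.055°, 35.589°, 0.948°, 1.921°, 13.744°.
Largest gap = 284.445° ⇒ minimal covering band is its complement: 360° − 284.445° = 75.555°.
Band runs from +136.646° eastward to -147.799°, crossing the antimeridian.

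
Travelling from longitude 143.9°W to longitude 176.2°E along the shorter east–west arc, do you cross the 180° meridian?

Yes

Naïve |176.2 − -143.9| = 320.1° > 180°, so the shorter arc goes the other way round — across 180°.
Signed shortest Δλ = ((176.2 − -143.9 + 180) mod 360) − 180 = -39.9°.
Going west by 39.9° from -143.9° passes through 180° before reaching +176.2°.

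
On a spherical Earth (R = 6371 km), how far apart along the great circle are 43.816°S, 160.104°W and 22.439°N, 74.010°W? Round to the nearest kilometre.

Δλ = -74.010 − -160.104 = 86.094°.
Δφ = 22.439 − -43.816 = 66.255°.
a = sin²(Δφ/2) + cos φ₁ · cos φ₂ · sin²(Δλ/2) = 0.609418.
c = 2·atan2(√a, √(1−a)) = 1.79142 rad → d = 6371·c ≈ 11413.12 km.

11413 km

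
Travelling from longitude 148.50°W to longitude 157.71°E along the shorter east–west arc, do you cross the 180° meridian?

Yes

Naïve |157.71 − -148.50| = 306.21° > 180°, so the shorter arc goes the other way round — across 180°.
Signed shortest Δλ = ((157.71 − -148.50 + 180) mod 360) − 180 = -53.79°.
Going west by 53.79° from -148.50° passes through 180° before reaching +157.71°.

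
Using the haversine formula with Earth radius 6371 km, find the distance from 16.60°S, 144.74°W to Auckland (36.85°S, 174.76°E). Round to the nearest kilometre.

Δλ = 174.76 − -144.74 = 319.50°; wrapped into (−180°, 180°]: -40.50°.
Δφ = -36.85 − -16.60 = -20.25°.
a = sin²(Δφ/2) + cos φ₁ · cos φ₂ · sin²(Δλ/2) = 0.122772.
c = 2·atan2(√a, √(1−a)) = 0.71597 rad → d = 6371·c ≈ 4561.45 km.

4561 km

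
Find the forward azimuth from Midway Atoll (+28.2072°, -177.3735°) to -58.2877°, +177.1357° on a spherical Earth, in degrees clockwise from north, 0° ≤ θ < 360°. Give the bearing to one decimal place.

182.9°

Δλ = 177.1357 − -177.3735 = 354.5092°; wrapped into (−180°, 180°]: -5.4908°.
θ = atan2( sin Δλ · cos φ₂ , cos φ₁ · sin φ₂ − sin φ₁ · cos φ₂ · cos Δλ )
  = atan2(-0.05030, -0.99699) = -177.112° → normalised to [0°, 360°): 182.888°.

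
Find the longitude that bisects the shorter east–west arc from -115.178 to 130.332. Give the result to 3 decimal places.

-172.423°

Signed shortest Δλ from -115.178° to +130.332° is -114.490°.
Midpoint longitude = -115.178° + (-114.490°)/2 = -115.178° − 57.245° = -172.423°.
(The naïve average (-115.178 + +130.332)/2 = 7.577° is on the wrong side of the globe.)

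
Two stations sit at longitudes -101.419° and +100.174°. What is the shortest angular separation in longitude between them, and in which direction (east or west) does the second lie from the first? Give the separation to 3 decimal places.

158.407° west

Raw difference: 100.174 − -101.419 = 201.593°.
Normalise into (−180°, 180°]: 201.593° − 360° = -158.407°.
Negative ⇒ the second point lies to the west; separation 158.407°.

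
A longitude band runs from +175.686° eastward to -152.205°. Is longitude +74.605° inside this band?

Band width going east from +175.686° to -152.205°: ((-152.205 − 175.686) mod 360) = 32.109°.
Offset of +74.605° east of the west edge: ((74.605 − 175.686) mod 360) = 258.919°.
258.919° > 32.109° ⇒ outside.

No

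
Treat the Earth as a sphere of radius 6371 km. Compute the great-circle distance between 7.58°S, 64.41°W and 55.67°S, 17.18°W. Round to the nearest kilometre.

Δλ = -17.18 − -64.41 = 47.23°.
Δφ = -55.67 − -7.58 = -48.09°.
a = sin²(Δφ/2) + cos φ₁ · cos φ₂ · sin²(Δλ/2) = 0.255727.
c = 2·atan2(√a, √(1−a)) = 1.06037 rad → d = 6371·c ≈ 6755.64 km.

6756 km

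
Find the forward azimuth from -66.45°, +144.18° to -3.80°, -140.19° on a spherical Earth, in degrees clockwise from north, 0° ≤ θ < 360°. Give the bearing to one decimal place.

Δλ = -140.19 − 144.18 = -284.37°; wrapped into (−180°, 180°]: 75.63°.
θ = atan2( sin Δλ · cos φ₂ , cos φ₁ · sin φ₂ − sin φ₁ · cos φ₂ · cos Δλ )
  = atan2(0.96658, 0.20053) = 78.279° → normalised to [0°, 360°): 78.279°.

78.3°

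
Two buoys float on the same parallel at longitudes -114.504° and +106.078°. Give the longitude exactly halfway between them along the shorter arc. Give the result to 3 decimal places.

Signed shortest Δλ from -114.504° to +106.078° is -139.418°.
Midpoint longitude = -114.504° + (-139.418°)/2 = -114.504° − 69.709° = -184.213°.
Normalise into (−180°, 180°]: +175.787°.
(The naïve average (-114.504 + +106.078)/2 = -4.213° is on the wrong side of the globe.)

+175.787°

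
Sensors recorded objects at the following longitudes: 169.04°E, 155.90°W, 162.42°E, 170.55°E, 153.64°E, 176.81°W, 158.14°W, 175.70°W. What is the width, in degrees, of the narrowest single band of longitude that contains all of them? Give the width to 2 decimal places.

50.46°

Sort the longitudes: -176.81°, -175.70°, -158.14°, -155.90°, +153.64°, +162.42°, +169.04°, +170.55°.
Eastward gaps between consecutive values (wrapping around): 1.11°, 17.56°, 2.24°, 309.54°, 8.78°, 6.62°, 1.51°, 12.64°.
Largest gap = 309.54° ⇒ minimal covering band is its complement: 360° − 309.54° = 50.46°.
Band runs from +153.64° eastward to -155.90°, crossing the antimeridian.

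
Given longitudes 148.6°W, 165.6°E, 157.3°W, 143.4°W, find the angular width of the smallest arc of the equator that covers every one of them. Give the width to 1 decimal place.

51.0°

Sort the longitudes: -157.3°, -148.6°, -143.4°, +165.6°.
Eastward gaps between consecutive values (wrapping around): 8.7°, 5.2°, 309.0°, 37.1°.
Largest gap = 309.0° ⇒ minimal covering band is its complement: 360° − 309.0° = 51.0°.
Band runs from +165.6° eastward to -143.4°, crossing the antimeridian.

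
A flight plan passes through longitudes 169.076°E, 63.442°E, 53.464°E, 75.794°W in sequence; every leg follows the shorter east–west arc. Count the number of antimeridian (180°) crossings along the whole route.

Leg 1: +169.076° → +63.442°, shortest Δλ = -105.634° (west) — does not cross 180°.
Leg 2: +63.442° → +53.464°, shortest Δλ = -9.978° (west) — does not cross 180°.
Leg 3: +53.464° → -75.794°, shortest Δλ = -129.258° (west) — does not cross 180°.
Total crossings: 0.

0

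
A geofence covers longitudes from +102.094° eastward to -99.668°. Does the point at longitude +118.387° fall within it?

Yes

Band width going east from +102.094° to -99.668°: ((-99.668 − 102.094) mod 360) = 158.238°.
Offset of +118.387° east of the west edge: ((118.387 − 102.094) mod 360) = 16.293°.
16.293° ≤ 158.238° ⇒ inside.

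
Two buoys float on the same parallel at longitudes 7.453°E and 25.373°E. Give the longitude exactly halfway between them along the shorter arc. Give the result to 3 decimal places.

Signed shortest Δλ from +7.453° to +25.373° is +17.920°.
Midpoint longitude = +7.453° + (+17.920°)/2 = +7.453° + 8.960° = +16.413°.

16.413°E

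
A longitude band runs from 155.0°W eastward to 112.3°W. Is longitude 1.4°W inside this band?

No

Band width going east from -155.0° to -112.3°: ((-112.3 − -155.0) mod 360) = 42.7°.
Offset of -1.4° east of the west edge: ((-1.4 − -155.0) mod 360) = 153.6°.
153.6° > 42.7° ⇒ outside.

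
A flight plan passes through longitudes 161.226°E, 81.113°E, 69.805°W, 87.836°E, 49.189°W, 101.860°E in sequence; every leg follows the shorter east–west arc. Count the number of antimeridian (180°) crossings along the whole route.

Leg 1: +161.226° → +81.113°, shortest Δλ = -80.113° (west) — does not cross 180°.
Leg 2: +81.113° → -69.805°, shortest Δλ = -150.918° (west) — does not cross 180°.
Leg 3: -69.805° → +87.836°, shortest Δλ = 157.641° (east) — does not cross 180°.
Leg 4: +87.836° → -49.189°, shortest Δλ = -137.025° (west) — does not cross 180°.
Leg 5: -49.189° → +101.860°, shortest Δλ = 151.049° (east) — does not cross 180°.
Total crossings: 0.

0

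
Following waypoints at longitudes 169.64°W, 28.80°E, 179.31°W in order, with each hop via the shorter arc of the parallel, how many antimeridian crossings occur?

2

Leg 1: -169.64° → +28.80°, shortest Δλ = -161.56° (west) — crosses 180°.
Leg 2: +28.80° → -179.31°, shortest Δλ = 151.89° (east) — crosses 180°.
Total crossings: 2.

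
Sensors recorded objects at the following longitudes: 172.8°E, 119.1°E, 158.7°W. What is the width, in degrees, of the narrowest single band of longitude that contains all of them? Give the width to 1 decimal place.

82.2°

Sort the longitudes: -158.7°, +119.1°, +172.8°.
Eastward gaps between consecutive values (wrapping around): 277.8°, 53.7°, 28.5°.
Largest gap = 277.8° ⇒ minimal covering band is its complement: 360° − 277.8° = 82.2°.
Band runs from +119.1° eastward to -158.7°, crossing the antimeridian.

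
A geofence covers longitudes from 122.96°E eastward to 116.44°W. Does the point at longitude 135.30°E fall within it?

Yes

Band width going east from +122.96° to -116.44°: ((-116.44 − 122.96) mod 360) = 120.60°.
Offset of +135.30° east of the west edge: ((135.30 − 122.96) mod 360) = 12.34°.
12.34° ≤ 120.60° ⇒ inside.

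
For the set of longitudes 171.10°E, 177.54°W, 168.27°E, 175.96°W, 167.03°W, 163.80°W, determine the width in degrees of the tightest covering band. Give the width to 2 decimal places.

27.93°

Sort the longitudes: -177.54°, -175.96°, -167.03°, -163.80°, +168.27°, +171.10°.
Eastward gaps between consecutive values (wrapping around): 1.58°, 8.93°, 3.23°, 332.07°, 2.83°, 11.36°.
Largest gap = 332.07° ⇒ minimal covering band is its complement: 360° − 332.07° = 27.93°.
Band runs from +168.27° eastward to -163.80°, crossing the antimeridian.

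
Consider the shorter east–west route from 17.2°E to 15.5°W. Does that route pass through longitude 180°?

Signed shortest Δλ = ((-15.5 − 17.2 + 180) mod 360) − 180 = -32.7°.
Going west by 32.7° from +17.2° reaches -15.5° without touching 180°.

No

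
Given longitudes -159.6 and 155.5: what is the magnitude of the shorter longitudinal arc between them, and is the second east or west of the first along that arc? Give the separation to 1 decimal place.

44.9° west

Raw difference: 155.5 − -159.6 = 315.1°.
Normalise into (−180°, 180°]: 315.1° − 360° = -44.9°.
Negative ⇒ the second point lies to the west; separation 44.9°.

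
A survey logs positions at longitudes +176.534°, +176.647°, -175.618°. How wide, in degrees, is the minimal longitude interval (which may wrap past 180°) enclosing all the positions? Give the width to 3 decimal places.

Sort the longitudes: -175.618°, +176.534°, +176.647°.
Eastward gaps between consecutive values (wrapping around): 352.152°, 0.113°, 7.735°.
Largest gap = 352.152° ⇒ minimal covering band is its complement: 360° − 352.152° = 7.848°.
Band runs from +176.534° eastward to -175.618°, crossing the antimeridian.

7.848°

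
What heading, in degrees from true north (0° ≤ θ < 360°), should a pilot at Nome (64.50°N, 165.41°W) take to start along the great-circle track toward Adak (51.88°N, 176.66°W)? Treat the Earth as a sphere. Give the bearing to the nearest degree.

210°

Δλ = -176.66 − -165.41 = -11.25°.
θ = atan2( sin Δλ · cos φ₂ , cos φ₁ · sin φ₂ − sin φ₁ · cos φ₂ · cos Δλ )
  = atan2(-0.12043, -0.20778) = -149.903° → normalised to [0°, 360°): 210.097°.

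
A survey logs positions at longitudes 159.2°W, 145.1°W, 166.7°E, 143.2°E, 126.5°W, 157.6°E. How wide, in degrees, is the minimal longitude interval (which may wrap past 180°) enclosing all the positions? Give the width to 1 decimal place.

Sort the longitudes: -159.2°, -145.1°, -126.5°, +143.2°, +157.6°, +166.7°.
Eastward gaps between consecutive values (wrapping around): 14.1°, 18.6°, 269.7°, 14.4°, 9.1°, 34.1°.
Largest gap = 269.7° ⇒ minimal covering band is its complement: 360° − 269.7° = 90.3°.
Band runs from +143.2° eastward to -126.5°, crossing the antimeridian.

90.3°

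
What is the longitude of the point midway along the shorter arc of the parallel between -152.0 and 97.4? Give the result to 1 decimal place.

Signed shortest Δλ from -152.0° to +97.4° is -110.6°.
Midpoint longitude = -152.0° + (-110.6°)/2 = -152.0° − 55.3° = -207.3°.
Normalise into (−180°, 180°]: +152.7°.
(The naïve average (-152.0 + +97.4)/2 = -27.3° is on the wrong side of the globe.)

+152.7°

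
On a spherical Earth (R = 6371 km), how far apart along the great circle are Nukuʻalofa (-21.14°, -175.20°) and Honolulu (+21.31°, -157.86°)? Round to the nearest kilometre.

Δλ = -157.86 − -175.20 = 17.34°.
Δφ = 21.31 − -21.14 = 42.45°.
a = sin²(Δφ/2) + cos φ₁ · cos φ₂ · sin²(Δλ/2) = 0.150812.
c = 2·atan2(√a, √(1−a)) = 0.79767 rad → d = 6371·c ≈ 5081.96 km.

5082 km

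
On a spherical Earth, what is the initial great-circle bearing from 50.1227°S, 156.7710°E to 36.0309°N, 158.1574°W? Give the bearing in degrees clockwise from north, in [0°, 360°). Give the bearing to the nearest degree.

35°

Δλ = -158.1574 − 156.7710 = -314.9284°; wrapped into (−180°, 180°]: 45.0716°.
θ = atan2( sin Δλ · cos φ₂ , cos φ₁ · sin φ₂ − sin φ₁ · cos φ₂ · cos Δλ )
  = atan2(0.57255, 0.81543) = 35.075° → normalised to [0°, 360°): 35.075°.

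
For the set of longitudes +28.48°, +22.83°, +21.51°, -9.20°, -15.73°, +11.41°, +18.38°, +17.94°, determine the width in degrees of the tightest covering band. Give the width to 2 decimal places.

Sort the longitudes: -15.73°, -9.20°, +11.41°, +17.94°, +18.38°, +21.51°, +22.83°, +28.48°.
Eastward gaps between consecutive values (wrapping around): 6.53°, 20.61°, 6.53°, 0.44°, 3.13°, 1.32°, 5.65°, 315.79°.
Largest gap = 315.79° ⇒ minimal covering band is its complement: 360° − 315.79° = 44.21°.
Band runs from -15.73° eastward to +28.48°.

44.21°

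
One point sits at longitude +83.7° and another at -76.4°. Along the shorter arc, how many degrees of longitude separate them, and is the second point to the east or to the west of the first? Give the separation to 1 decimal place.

Raw difference: -76.4 − 83.7 = -160.1°.
Normalise into (−180°, 180°]: -160.1° stays -160.1°.
Negative ⇒ the second point lies to the west; separation 160.1°.

160.1° west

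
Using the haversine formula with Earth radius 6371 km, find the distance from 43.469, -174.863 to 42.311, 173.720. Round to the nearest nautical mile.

507 nmi

Δλ = 173.720 − -174.863 = 348.583°; wrapped into (−180°, 180°]: -11.417°.
Δφ = 42.311 − 43.469 = -1.158°.
a = sin²(Δφ/2) + cos φ₁ · cos φ₂ · sin²(Δλ/2) = 0.005412.
c = 2·atan2(√a, √(1−a)) = 0.14727 rad → d = 6371·c ≈ 938.23 km ≈ 506.60 nmi.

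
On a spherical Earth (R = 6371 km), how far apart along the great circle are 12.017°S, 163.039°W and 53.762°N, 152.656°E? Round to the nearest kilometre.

Δλ = 152.656 − -163.039 = 315.695°; wrapped into (−180°, 180°]: -44.305°.
Δφ = 53.762 − -12.017 = 65.779°.
a = sin²(Δφ/2) + cos φ₁ · cos φ₂ · sin²(Δλ/2) = 0.377080.
c = 2·atan2(√a, √(1−a)) = 1.32241 rad → d = 6371·c ≈ 8425.08 km.

8425 km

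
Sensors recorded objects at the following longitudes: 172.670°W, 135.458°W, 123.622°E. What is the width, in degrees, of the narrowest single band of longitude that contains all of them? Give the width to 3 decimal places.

100.920°

Sort the longitudes: -172.670°, -135.458°, +123.622°.
Eastward gaps between consecutive values (wrapping around): 37.212°, 259.080°, 63.708°.
Largest gap = 259.080° ⇒ minimal covering band is its complement: 360° − 259.080° = 100.920°.
Band runs from +123.622° eastward to -135.458°, crossing the antimeridian.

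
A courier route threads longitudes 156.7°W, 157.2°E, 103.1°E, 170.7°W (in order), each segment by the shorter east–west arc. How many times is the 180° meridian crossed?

2

Leg 1: -156.7° → +157.2°, shortest Δλ = -46.1° (west) — crosses 180°.
Leg 2: +157.2° → +103.1°, shortest Δλ = -54.1° (west) — does not cross 180°.
Leg 3: +103.1° → -170.7°, shortest Δλ = 86.2° (east) — crosses 180°.
Total crossings: 2.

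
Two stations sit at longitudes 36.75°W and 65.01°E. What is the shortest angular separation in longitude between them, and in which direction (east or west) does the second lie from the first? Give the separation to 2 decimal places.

101.76° east

Raw difference: 65.01 − -36.75 = 101.76°.
Normalise into (−180°, 180°]: 101.76° stays 101.76°.
Positive ⇒ the second point lies to the east; separation 101.76°.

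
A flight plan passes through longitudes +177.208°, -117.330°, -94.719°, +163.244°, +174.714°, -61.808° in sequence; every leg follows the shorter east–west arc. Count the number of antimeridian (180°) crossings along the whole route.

3

Leg 1: +177.208° → -117.330°, shortest Δλ = 65.462° (east) — crosses 180°.
Leg 2: -117.330° → -94.719°, shortest Δλ = 22.611° (east) — does not cross 180°.
Leg 3: -94.719° → +163.244°, shortest Δλ = -102.037° (west) — crosses 180°.
Leg 4: +163.244° → +174.714°, shortest Δλ = 11.47° (east) — does not cross 180°.
Leg 5: +174.714° → -61.808°, shortest Δλ = 123.478° (east) — crosses 180°.
Total crossings: 3.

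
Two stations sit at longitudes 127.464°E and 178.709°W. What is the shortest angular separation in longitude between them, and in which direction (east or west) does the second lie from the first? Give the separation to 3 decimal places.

Raw difference: -178.709 − 127.464 = -306.173°.
Normalise into (−180°, 180°]: -306.173° + 360° = 53.827°.
Positive ⇒ the second point lies to the east; separation 53.827°.

53.827° east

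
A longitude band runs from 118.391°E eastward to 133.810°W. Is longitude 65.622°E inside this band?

No

Band width going east from +118.391° to -133.810°: ((-133.810 − 118.391) mod 360) = 107.799°.
Offset of +65.622° east of the west edge: ((65.622 − 118.391) mod 360) = 307.231°.
307.231° > 107.799° ⇒ outside.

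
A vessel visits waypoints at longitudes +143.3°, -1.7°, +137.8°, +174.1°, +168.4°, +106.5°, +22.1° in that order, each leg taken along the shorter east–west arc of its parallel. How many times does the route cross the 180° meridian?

0

Leg 1: +143.3° → -1.7°, shortest Δλ = -145.0° (west) — does not cross 180°.
Leg 2: -1.7° → +137.8°, shortest Δλ = 139.5° (east) — does not cross 180°.
Leg 3: +137.8° → +174.1°, shortest Δλ = 36.3° (east) — does not cross 180°.
Leg 4: +174.1° → +168.4°, shortest Δλ = -5.7° (west) — does not cross 180°.
Leg 5: +168.4° → +106.5°, shortest Δλ = -61.9° (west) — does not cross 180°.
Leg 6: +106.5° → +22.1°, shortest Δλ = -84.4° (west) — does not cross 180°.
Total crossings: 0.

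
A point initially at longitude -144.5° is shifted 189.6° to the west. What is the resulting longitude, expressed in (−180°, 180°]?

Start at -144.5°; shift −189.6° → -334.1°.
-334.1° lies outside (−180°, 180°]; add 360° → +25.9°.

+25.9°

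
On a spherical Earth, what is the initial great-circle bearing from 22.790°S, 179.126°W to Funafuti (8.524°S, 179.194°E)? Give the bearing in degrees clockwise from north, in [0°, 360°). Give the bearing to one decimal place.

353.3°

Δλ = 179.194 − -179.126 = 358.320°; wrapped into (−180°, 180°]: -1.680°.
θ = atan2( sin Δλ · cos φ₂ , cos φ₁ · sin φ₂ − sin φ₁ · cos φ₂ · cos Δλ )
  = atan2(-0.02899, 0.24626) = -6.715° → normalised to [0°, 360°): 353.285°.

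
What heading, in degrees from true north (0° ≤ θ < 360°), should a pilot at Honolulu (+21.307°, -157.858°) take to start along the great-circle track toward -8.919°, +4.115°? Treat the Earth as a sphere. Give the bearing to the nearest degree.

Δλ = 4.115 − -157.858 = 161.973°.
θ = atan2( sin Δλ · cos φ₂ , cos φ₁ · sin φ₂ − sin φ₁ · cos φ₂ · cos Δλ )
  = atan2(0.30572, 0.19691) = 57.215° → normalised to [0°, 360°): 57.215°.

57°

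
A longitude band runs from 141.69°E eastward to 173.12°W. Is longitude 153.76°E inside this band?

Yes

Band width going east from +141.69° to -173.12°: ((-173.12 − 141.69) mod 360) = 45.19°.
Offset of +153.76° east of the west edge: ((153.76 − 141.69) mod 360) = 12.07°.
12.07° ≤ 45.19° ⇒ inside.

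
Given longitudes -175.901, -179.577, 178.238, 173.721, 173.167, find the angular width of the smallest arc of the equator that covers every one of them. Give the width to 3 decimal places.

Sort the longitudes: -179.577°, -175.901°, +173.167°, +173.721°, +178.238°.
Eastward gaps between consecutive values (wrapping around): 3.676°, 349.068°, 0.554°, 4.517°, 2.185°.
Largest gap = 349.068° ⇒ minimal covering band is its complement: 360° − 349.068° = 10.932°.
Band runs from +173.167° eastward to -175.901°, crossing the antimeridian.

10.932°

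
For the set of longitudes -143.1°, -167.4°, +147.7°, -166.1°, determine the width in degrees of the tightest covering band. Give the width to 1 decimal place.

Sort the longitudes: -167.4°, -166.1°, -143.1°, +147.7°.
Eastward gaps between consecutive values (wrapping around): 1.3°, 23.0°, 290.8°, 44.9°.
Largest gap = 290.8° ⇒ minimal covering band is its complement: 360° − 290.8° = 69.2°.
Band runs from +147.7° eastward to -143.1°, crossing the antimeridian.

69.2°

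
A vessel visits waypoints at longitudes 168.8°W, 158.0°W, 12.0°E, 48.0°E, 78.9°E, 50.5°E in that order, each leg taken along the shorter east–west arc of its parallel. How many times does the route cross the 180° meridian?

0

Leg 1: -168.8° → -158.0°, shortest Δλ = 10.8° (east) — does not cross 180°.
Leg 2: -158.0° → +12.0°, shortest Δλ = 170.0° (east) — does not cross 180°.
Leg 3: +12.0° → +48.0°, shortest Δλ = 36.0° (east) — does not cross 180°.
Leg 4: +48.0° → +78.9°, shortest Δλ = 30.9° (east) — does not cross 180°.
Leg 5: +78.9° → +50.5°, shortest Δλ = -28.4° (west) — does not cross 180°.
Total crossings: 0.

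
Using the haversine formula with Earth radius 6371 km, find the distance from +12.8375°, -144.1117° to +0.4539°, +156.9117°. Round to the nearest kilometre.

Δλ = 156.9117 − -144.1117 = 301.0234°; wrapped into (−180°, 180°]: -58.9766°.
Δφ = 0.4539 − 12.8375 = -12.3836°.
a = sin²(Δφ/2) + cos φ₁ · cos φ₂ · sin²(Δλ/2) = 0.247875.
c = 2·atan2(√a, √(1−a)) = 1.04228 rad → d = 6371·c ≈ 6640.39 km.

6640 km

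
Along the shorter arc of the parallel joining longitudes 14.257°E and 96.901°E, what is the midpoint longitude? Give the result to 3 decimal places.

55.579°E

Signed shortest Δλ from +14.257° to +96.901° is +82.644°.
Midpoint longitude = +14.257° + (+82.644°)/2 = +14.257° + 41.322° = +55.579°.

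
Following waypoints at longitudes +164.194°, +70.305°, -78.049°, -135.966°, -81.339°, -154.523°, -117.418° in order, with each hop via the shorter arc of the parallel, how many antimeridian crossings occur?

0

Leg 1: +164.194° → +70.305°, shortest Δλ = -93.889° (west) — does not cross 180°.
Leg 2: +70.305° → -78.049°, shortest Δλ = -148.354° (west) — does not cross 180°.
Leg 3: -78.049° → -135.966°, shortest Δλ = -57.917° (west) — does not cross 180°.
Leg 4: -135.966° → -81.339°, shortest Δλ = 54.627° (east) — does not cross 180°.
Leg 5: -81.339° → -154.523°, shortest Δλ = -73.184° (west) — does not cross 180°.
Leg 6: -154.523° → -117.418°, shortest Δλ = 37.105° (east) — does not cross 180°.
Total crossings: 0.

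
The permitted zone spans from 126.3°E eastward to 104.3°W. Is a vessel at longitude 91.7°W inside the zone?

No

Band width going east from +126.3° to -104.3°: ((-104.3 − 126.3) mod 360) = 129.4°.
Offset of -91.7° east of the west edge: ((-91.7 − 126.3) mod 360) = 142.0°.
142.0° > 129.4° ⇒ outside.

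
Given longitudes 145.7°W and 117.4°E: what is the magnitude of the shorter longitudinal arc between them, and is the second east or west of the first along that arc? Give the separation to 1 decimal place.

Raw difference: 117.4 − -145.7 = 263.1°.
Normalise into (−180°, 180°]: 263.1° − 360° = -96.9°.
Negative ⇒ the second point lies to the west; separation 96.9°.

96.9° west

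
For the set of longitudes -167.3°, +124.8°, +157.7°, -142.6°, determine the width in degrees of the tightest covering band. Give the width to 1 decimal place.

92.6°

Sort the longitudes: -167.3°, -142.6°, +124.8°, +157.7°.
Eastward gaps between consecutive values (wrapping around): 24.7°, 267.4°, 32.9°, 35.0°.
Largest gap = 267.4° ⇒ minimal covering band is its complement: 360° − 267.4° = 92.6°.
Band runs from +124.8° eastward to -142.6°, crossing the antimeridian.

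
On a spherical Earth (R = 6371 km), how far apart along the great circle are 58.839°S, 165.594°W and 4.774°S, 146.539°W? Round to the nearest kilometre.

6231 km

Δλ = -146.539 − -165.594 = 19.055°.
Δφ = -4.774 − -58.839 = 54.065°.
a = sin²(Δφ/2) + cos φ₁ · cos φ₂ · sin²(Δλ/2) = 0.220694.
c = 2·atan2(√a, √(1−a)) = 0.97808 rad → d = 6371·c ≈ 6231.38 km.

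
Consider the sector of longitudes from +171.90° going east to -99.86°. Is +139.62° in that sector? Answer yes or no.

No

Band width going east from +171.90° to -99.86°: ((-99.86 − 171.90) mod 360) = 88.24°.
Offset of +139.62° east of the west edge: ((139.62 − 171.90) mod 360) = 327.72°.
327.72° > 88.24° ⇒ outside.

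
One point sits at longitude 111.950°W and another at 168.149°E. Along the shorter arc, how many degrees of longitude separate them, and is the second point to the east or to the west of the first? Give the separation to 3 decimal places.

79.901° west

Raw difference: 168.149 − -111.950 = 280.099°.
Normalise into (−180°, 180°]: 280.099° − 360° = -79.901°.
Negative ⇒ the second point lies to the west; separation 79.901°.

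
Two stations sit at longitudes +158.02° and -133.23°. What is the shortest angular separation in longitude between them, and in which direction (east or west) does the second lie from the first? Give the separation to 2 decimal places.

68.75° east

Raw difference: -133.23 − 158.02 = -291.25°.
Normalise into (−180°, 180°]: -291.25° + 360° = 68.75°.
Positive ⇒ the second point lies to the east; separation 68.75°.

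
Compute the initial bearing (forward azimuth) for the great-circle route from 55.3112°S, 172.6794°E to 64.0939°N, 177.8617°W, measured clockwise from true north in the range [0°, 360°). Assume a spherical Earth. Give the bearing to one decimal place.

Δλ = -177.8617 − 172.6794 = -350.5411°; wrapped into (−180°, 180°]: 9.4589°.
θ = atan2( sin Δλ · cos φ₂ , cos φ₁ · sin φ₂ − sin φ₁ · cos φ₂ · cos Δλ )
  = atan2(0.07180, 0.86629) = 4.738° → normalised to [0°, 360°): 4.738°.

4.7°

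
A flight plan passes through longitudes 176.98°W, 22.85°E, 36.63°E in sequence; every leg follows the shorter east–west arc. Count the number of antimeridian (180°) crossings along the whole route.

1

Leg 1: -176.98° → +22.85°, shortest Δλ = -160.17° (west) — crosses 180°.
Leg 2: +22.85° → +36.63°, shortest Δλ = 13.78° (east) — does not cross 180°.
Total crossings: 1.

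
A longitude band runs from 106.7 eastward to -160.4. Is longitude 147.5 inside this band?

Yes

Band width going east from +106.7° to -160.4°: ((-160.4 − 106.7) mod 360) = 92.9°.
Offset of +147.5° east of the west edge: ((147.5 − 106.7) mod 360) = 40.8°.
40.8° ≤ 92.9° ⇒ inside.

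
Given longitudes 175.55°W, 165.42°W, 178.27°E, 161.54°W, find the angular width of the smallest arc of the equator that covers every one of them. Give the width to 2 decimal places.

Sort the longitudes: -175.55°, -165.42°, -161.54°, +178.27°.
Eastward gaps between consecutive values (wrapping around): 10.13°, 3.88°, 339.81°, 6.18°.
Largest gap = 339.81° ⇒ minimal covering band is its complement: 360° − 339.81° = 20.19°.
Band runs from +178.27° eastward to -161.54°, crossing the antimeridian.

20.19°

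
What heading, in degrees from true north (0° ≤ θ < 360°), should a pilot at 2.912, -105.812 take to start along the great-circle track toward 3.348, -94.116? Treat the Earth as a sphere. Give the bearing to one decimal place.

Δλ = -94.116 − -105.812 = 11.696°.
θ = atan2( sin Δλ · cos φ₂ , cos φ₁ · sin φ₂ − sin φ₁ · cos φ₂ · cos Δλ )
  = atan2(0.20237, 0.00866) = 87.549° → normalised to [0°, 360°): 87.549°.

87.5°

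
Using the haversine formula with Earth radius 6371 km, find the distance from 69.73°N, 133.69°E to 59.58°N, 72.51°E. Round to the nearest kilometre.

2967 km

Δλ = 72.51 − 133.69 = -61.18°.
Δφ = 59.58 − 69.73 = -10.15°.
a = sin²(Δφ/2) + cos φ₁ · cos φ₂ · sin²(Δλ/2) = 0.053253.
c = 2·atan2(√a, √(1−a)) = 0.46573 rad → d = 6371·c ≈ 2967.16 km.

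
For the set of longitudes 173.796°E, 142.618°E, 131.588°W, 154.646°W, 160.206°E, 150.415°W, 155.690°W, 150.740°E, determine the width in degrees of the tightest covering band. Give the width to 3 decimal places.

85.794°

Sort the longitudes: -155.690°, -154.646°, -150.415°, -131.588°, +142.618°, +150.740°, +160.206°, +173.796°.
Eastward gaps between consecutive values (wrapping around): 1.044°, 4.231°, 18.827°, 274.206°, 8.122°, 9.466°, 13.590°, 30.514°.
Largest gap = 274.206° ⇒ minimal covering band is its complement: 360° − 274.206° = 85.794°.
Band runs from +142.618° eastward to -131.588°, crossing the antimeridian.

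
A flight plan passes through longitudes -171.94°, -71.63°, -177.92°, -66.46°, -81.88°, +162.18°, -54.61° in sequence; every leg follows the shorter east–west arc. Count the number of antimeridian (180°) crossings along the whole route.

2

Leg 1: -171.94° → -71.63°, shortest Δλ = 100.31° (east) — does not cross 180°.
Leg 2: -71.63° → -177.92°, shortest Δλ = -106.29° (west) — does not cross 180°.
Leg 3: -177.92° → -66.46°, shortest Δλ = 111.46° (east) — does not cross 180°.
Leg 4: -66.46° → -81.88°, shortest Δλ = -15.42° (west) — does not cross 180°.
Leg 5: -81.88° → +162.18°, shortest Δλ = -115.94° (west) — crosses 180°.
Leg 6: +162.18° → -54.61°, shortest Δλ = 143.21° (east) — crosses 180°.
Total crossings: 2.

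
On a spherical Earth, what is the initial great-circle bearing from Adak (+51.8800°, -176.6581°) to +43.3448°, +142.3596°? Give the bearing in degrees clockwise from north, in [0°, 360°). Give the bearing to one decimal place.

Δλ = 142.3596 − -176.6581 = 319.0177°; wrapped into (−180°, 180°]: -40.9823°.
θ = atan2( sin Δλ · cos φ₂ , cos φ₁ · sin φ₂ − sin φ₁ · cos φ₂ · cos Δλ )
  = atan2(-0.47694, -0.00819) = -90.984° → normalised to [0°, 360°): 269.016°.

269.0°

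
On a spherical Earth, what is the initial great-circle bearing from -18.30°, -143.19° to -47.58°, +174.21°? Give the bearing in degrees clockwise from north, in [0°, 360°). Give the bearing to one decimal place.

220.0°

Δλ = 174.21 − -143.19 = 317.40°; wrapped into (−180°, 180°]: -42.60°.
θ = atan2( sin Δλ · cos φ₂ , cos φ₁ · sin φ₂ − sin φ₁ · cos φ₂ · cos Δλ )
  = atan2(-0.45659, -0.54497) = -140.043° → normalised to [0°, 360°): 219.957°.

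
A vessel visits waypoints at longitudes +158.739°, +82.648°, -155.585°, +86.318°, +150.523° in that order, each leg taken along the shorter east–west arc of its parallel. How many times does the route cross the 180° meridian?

2

Leg 1: +158.739° → +82.648°, shortest Δλ = -76.091° (west) — does not cross 180°.
Leg 2: +82.648° → -155.585°, shortest Δλ = 121.767° (east) — crosses 180°.
Leg 3: -155.585° → +86.318°, shortest Δλ = -118.097° (west) — crosses 180°.
Leg 4: +86.318° → +150.523°, shortest Δλ = 64.205° (east) — does not cross 180°.
Total crossings: 2.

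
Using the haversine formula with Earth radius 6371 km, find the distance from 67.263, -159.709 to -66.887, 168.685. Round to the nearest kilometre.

Δλ = 168.685 − -159.709 = 328.394°; wrapped into (−180°, 180°]: -31.606°.
Δφ = -66.887 − 67.263 = -134.150°.
a = sin²(Δφ/2) + cos φ₁ · cos φ₂ · sin²(Δλ/2) = 0.859522.
c = 2·atan2(√a, √(1−a)) = 2.37322 rad → d = 6371·c ≈ 15119.79 km.

15120 km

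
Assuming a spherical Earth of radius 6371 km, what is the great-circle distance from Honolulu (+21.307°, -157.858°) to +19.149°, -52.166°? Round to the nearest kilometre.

10766 km

Δλ = -52.166 − -157.858 = 105.692°.
Δφ = 19.149 − 21.307 = -2.158°.
a = sin²(Δφ/2) + cos φ₁ · cos φ₂ · sin²(Δλ/2) = 0.559422.
c = 2·atan2(√a, √(1−a)) = 1.68992 rad → d = 6371·c ≈ 10766.49 km.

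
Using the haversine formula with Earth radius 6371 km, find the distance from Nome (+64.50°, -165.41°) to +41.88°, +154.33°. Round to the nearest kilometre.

Δλ = 154.33 − -165.41 = 319.74°; wrapped into (−180°, 180°]: -40.26°.
Δφ = 41.88 − 64.50 = -22.62°.
a = sin²(Δφ/2) + cos φ₁ · cos φ₂ · sin²(Δλ/2) = 0.076426.
c = 2·atan2(√a, √(1−a)) = 0.56020 rad → d = 6371·c ≈ 3569.05 km.

3569 km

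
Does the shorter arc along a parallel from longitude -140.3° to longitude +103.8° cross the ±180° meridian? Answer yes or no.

Yes

Naïve |103.8 − -140.3| = 244.1° > 180°, so the shorter arc goes the other way round — across 180°.
Signed shortest Δλ = ((103.8 − -140.3 + 180) mod 360) − 180 = -115.9°.
Going west by 115.9° from -140.3° passes through 180° before reaching +103.8°.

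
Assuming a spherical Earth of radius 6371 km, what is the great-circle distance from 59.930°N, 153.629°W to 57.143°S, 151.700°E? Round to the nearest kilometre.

13870 km

Δλ = 151.700 − -153.629 = 305.329°; wrapped into (−180°, 180°]: -54.671°.
Δφ = -57.143 − 59.930 = -117.073°.
a = sin²(Δφ/2) + cos φ₁ · cos φ₂ · sin²(Δλ/2) = 0.784885.
c = 2·atan2(√a, √(1−a)) = 2.17702 rad → d = 6371·c ≈ 13869.81 km.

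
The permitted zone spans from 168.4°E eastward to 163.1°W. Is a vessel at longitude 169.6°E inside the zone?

Band width going east from +168.4° to -163.1°: ((-163.1 − 168.4) mod 360) = 28.5°.
Offset of +169.6° east of the west edge: ((169.6 − 168.4) mod 360) = 1.2°.
1.2° ≤ 28.5° ⇒ inside.

Yes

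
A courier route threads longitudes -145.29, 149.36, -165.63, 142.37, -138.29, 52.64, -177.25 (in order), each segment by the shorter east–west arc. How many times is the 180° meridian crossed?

6

Leg 1: -145.29° → +149.36°, shortest Δλ = -65.35° (west) — crosses 180°.
Leg 2: +149.36° → -165.63°, shortest Δλ = 45.01° (east) — crosses 180°.
Leg 3: -165.63° → +142.37°, shortest Δλ = -52.0° (west) — crosses 180°.
Leg 4: +142.37° → -138.29°, shortest Δλ = 79.34° (east) — crosses 180°.
Leg 5: -138.29° → +52.64°, shortest Δλ = -169.07° (west) — crosses 180°.
Leg 6: +52.64° → -177.25°, shortest Δλ = 130.11° (east) — crosses 180°.
Total crossings: 6.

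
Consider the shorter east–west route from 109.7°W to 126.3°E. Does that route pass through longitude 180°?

Naïve |126.3 − -109.7| = 236.0° > 180°, so the shorter arc goes the other way round — across 180°.
Signed shortest Δλ = ((126.3 − -109.7 + 180) mod 360) − 180 = -124.0°.
Going west by 124.0° from -109.7° passes through 180° before reaching +126.3°.

Yes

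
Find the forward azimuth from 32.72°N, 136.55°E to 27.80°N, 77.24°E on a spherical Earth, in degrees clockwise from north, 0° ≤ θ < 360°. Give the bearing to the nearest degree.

Δλ = 77.24 − 136.55 = -59.31°.
θ = atan2( sin Δλ · cos φ₂ , cos φ₁ · sin φ₂ − sin φ₁ · cos φ₂ · cos Δλ )
  = atan2(-0.76069, 0.14834) = -78.965° → normalised to [0°, 360°): 281.035°.

281°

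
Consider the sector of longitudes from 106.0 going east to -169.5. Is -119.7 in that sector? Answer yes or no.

No

Band width going east from +106.0° to -169.5°: ((-169.5 − 106.0) mod 360) = 84.5°.
Offset of -119.7° east of the west edge: ((-119.7 − 106.0) mod 360) = 134.3°.
134.3° > 84.5° ⇒ outside.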